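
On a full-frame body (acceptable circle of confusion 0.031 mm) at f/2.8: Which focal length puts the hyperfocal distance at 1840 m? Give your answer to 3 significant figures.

From H = f²/(N·c) + f, with f ≪ H: f ≈ √(H·N·c) = √(1840000 × 2.8 × 0.031) = √159712 ≈ 399.6 mm.
The +f correction barely moves this — solving exactly, f² + N·c·f − N·c·H = 0 ⇒ f = (−N·c + √((N·c)² + 4·N·c·H))/2 = (−0.0868 + √638848)/2 ≈ 399.60 mm, so f ≈ 400 mm.

400 mm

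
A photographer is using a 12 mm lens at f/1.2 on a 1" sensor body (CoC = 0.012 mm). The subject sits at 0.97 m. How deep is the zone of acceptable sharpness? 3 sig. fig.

Hyperfocal distance H = f²/(N·c) + f = 12²/(1.2 × 0.012) + 12 = 144/0.0144 + 12 ≈ 10012.0 mm ≈ 10.01 m.
Near limit Dn = s·(H − f)/(H + s − 2f) = 970 × (10012.0 − 12) / (10012.0 + 970 − 2 × 12) = 970 × 10000.0 / 10958.0 ≈ 885.20 mm.
Far limit Df = s·(H − f)/(H − s) = 970 × (10012.0 − 12) / (10012.0 − 970) = 970 × 10000.0 / 9042.0 ≈ 1072.77 mm.
Depth of field = Df − Dn = 1072.77 − 885.20 ≈ 187.57 mm.

188 mm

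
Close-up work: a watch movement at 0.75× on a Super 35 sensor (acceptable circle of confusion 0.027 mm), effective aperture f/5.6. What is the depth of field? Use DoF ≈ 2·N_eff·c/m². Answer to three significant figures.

0.538 mm

At magnification m, DoF ≈ 2·N_eff·c/m² = 2 × 5.6 × 0.027 / 0.75² = 0.3024 / 0.5625 ≈ 0.538 mm.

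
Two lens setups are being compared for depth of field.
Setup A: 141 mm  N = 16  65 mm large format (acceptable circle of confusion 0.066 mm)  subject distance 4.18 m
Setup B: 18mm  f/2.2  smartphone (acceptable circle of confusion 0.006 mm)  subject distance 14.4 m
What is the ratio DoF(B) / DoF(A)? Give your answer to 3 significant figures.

Setup A: H = 141²/(16×0.066) + 141 ≈ 18967.7 mm; DoF = Df − Dn = 5321.7 − 3441.6 ≈ 1880.1 mm.
Setup B: H = 18²/(2.2×0.006) + 18 ≈ 24563.5 mm; DoF = Df − Dn = 34777 − 9080 ≈ 25697 mm.
Ratio = 25697 / 1880.1 ≈ 13.7.

13.7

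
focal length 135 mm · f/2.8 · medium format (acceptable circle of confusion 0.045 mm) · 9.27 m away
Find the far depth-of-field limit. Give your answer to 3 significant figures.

Hyperfocal distance H = f²/(N·c) + f = 135²/(2.8 × 0.045) + 135 = 18225/0.126 + 135 ≈ 144777.9 mm ≈ 144.8 m.
Far limit Df = s·(H − f)/(H − s) = 9270 × (144777.9 − 135) / (144777.9 − 9270) = 9270 × 144642.9 / 135507.9 ≈ 9894.9 mm ≈ 9.89 m.

9.89 m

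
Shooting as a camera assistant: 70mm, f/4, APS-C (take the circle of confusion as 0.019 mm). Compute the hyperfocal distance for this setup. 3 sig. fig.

Hyperfocal distance H = f²/(N·c) + f = 70²/(4 × 0.019) + 70 = 4900/0.076 + 70 ≈ 64543.7 mm ≈ 64.5 m.

64.5 m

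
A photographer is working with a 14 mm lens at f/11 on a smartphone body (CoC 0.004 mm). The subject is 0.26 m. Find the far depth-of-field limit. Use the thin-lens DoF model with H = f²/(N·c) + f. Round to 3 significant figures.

Hyperfocal distance H = f²/(N·c) + f = 14²/(11 × 0.004) + 14 = 196/0.044 + 14 ≈ 4468.5 mm ≈ 4.469 m.
Far limit Df = s·(H − f)/(H − s) = 260 × (4468.5 − 14) / (4468.5 − 260) = 260 × 4454.5 / 4208.5 ≈ 275.20 mm.

275 mm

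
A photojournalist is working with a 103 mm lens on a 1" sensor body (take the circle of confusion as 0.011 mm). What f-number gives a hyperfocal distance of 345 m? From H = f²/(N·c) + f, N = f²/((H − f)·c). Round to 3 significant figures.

f/2.80

Rearrange H = f²/(N·c) + f for N: N = f² / ((H − f)·c).
N = 103² / ((345000 − 103) × 0.011) = 10609 / 3794 ≈ 2.80.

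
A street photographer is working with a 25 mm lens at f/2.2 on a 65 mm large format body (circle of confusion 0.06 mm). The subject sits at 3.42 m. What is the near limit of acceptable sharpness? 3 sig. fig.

1.99 m

Hyperfocal distance H = f²/(N·c) + f = 25²/(2.2 × 0.06) + 25 = 625/0.132 + 25 ≈ 4759.8 mm ≈ 4.760 m.
Near limit Dn = s·(H − f)/(H + s − 2f) = 3420 × (4759.8 − 25) / (4759.8 + 3420 − 2 × 25) = 3420 × 4734.8 / 8129.8 ≈ 1991.8 mm ≈ 1.99 m.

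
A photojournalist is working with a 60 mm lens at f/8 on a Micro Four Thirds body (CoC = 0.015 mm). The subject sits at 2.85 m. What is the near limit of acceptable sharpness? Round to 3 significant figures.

Hyperfocal distance H = f²/(N·c) + f = 60²/(8 × 0.015) + 60 = 3600/0.12 + 60 ≈ 30060.0 mm ≈ 30.06 m.
Near limit Dn = s·(H − f)/(H + s − 2f) = 2850 × (30060.0 − 60) / (30060.0 + 2850 − 2 × 60) = 2850 × 30000.0 / 32790.0 ≈ 2607.5 mm ≈ 2.61 m.

2.61 m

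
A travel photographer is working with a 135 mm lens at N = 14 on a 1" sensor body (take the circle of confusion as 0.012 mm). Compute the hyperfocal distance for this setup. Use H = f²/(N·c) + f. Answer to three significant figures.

109 m

Hyperfocal distance H = f²/(N·c) + f = 135²/(14 × 0.012) + 135 = 18225/0.168 + 135 ≈ 108617.1 mm ≈ 109 m.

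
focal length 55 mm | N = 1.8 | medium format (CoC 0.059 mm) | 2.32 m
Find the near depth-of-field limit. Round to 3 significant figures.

2.15 m

Hyperfocal distance H = f²/(N·c) + f = 55²/(1.8 × 0.059) + 55 = 3025/0.1062 + 55 ≈ 28539.0 mm ≈ 28.54 m.
Near limit Dn = s·(H − f)/(H + s − 2f) = 2320 × (28539.0 − 55) / (28539.0 + 2320 − 2 × 55) = 2320 × 28484.0 / 30749.0 ≈ 2149.1 mm ≈ 2.15 m.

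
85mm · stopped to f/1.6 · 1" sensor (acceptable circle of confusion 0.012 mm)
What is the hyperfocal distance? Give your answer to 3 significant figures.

Hyperfocal distance H = f²/(N·c) + f = 85²/(1.6 × 0.012) + 85 = 7225/0.0192 + 85 ≈ 376387.1 mm ≈ 376 m.

376 m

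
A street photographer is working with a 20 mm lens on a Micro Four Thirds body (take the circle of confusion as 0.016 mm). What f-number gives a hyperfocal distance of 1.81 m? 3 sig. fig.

Rearrange H = f²/(N·c) + f for N: N = f² / ((H − f)·c).
N = 20² / ((1810 − 20) × 0.016) = 400 / 28.64 ≈ 14.

f/14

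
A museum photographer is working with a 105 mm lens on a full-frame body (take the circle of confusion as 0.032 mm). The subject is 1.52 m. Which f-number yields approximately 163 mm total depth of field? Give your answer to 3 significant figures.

Write h = H − f = f²/(N·c). The thin-lens limits are Dn = s·h/(h + (s−f)) and Df = s·h/(h − (s−f)), so DoF = Df − Dn = 2·s·(s−f)·h / (h² − (s−f)²).
That is a quadratic in h: DoF·h² − 2·s·(s−f)·h − DoF·(s−f)² = 0 ⇒ h = (s−f)·(s + √(s² + DoF²)) / DoF = 1415 × (1520 + √(1520² + 163²)) / 163 = 1415 × (1520 + 1528.71) / 163 ≈ 26466 mm.
Then N = f²/(c·h) = 105² / (0.032 × 26466) = 11025 / 846.91 ≈ 13.

f/13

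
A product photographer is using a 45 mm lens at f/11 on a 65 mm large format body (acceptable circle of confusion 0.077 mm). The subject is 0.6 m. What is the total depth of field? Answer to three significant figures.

Hyperfocal distance H = f²/(N·c) + f = 45²/(11 × 0.077) + 45 = 2025/0.847 + 45 ≈ 2435.8 mm ≈ 2.436 m.
Near limit Dn = s·(H − f)/(H + s − 2f) = 600 × (2435.8 − 45) / (2435.8 + 600 − 2 × 45) = 600 × 2390.8 / 2945.8 ≈ 486.96 mm.
Far limit Df = s·(H − f)/(H − s) = 600 × (2435.8 − 45) / (2435.8 − 600) = 600 × 2390.8 / 1835.8 ≈ 781.39 mm.
Depth of field = Df − Dn = 781.39 − 486.96 ≈ 294.43 mm.

294 mm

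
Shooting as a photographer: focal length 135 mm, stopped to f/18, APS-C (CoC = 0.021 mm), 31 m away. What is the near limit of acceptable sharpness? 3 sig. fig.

Hyperfocal distance H = f²/(N·c) + f = 135²/(18 × 0.021) + 135 = 18225/0.378 + 135 ≈ 48349.3 mm ≈ 48.35 m.
Near limit Dn = s·(H − f)/(H + s − 2f) = 31000 × (48349.3 − 135) / (48349.3 + 31000 − 2 × 135) = 31000 × 48214.3 / 79079.3 ≈ 18901 mm ≈ 18.9 m.

18.9 m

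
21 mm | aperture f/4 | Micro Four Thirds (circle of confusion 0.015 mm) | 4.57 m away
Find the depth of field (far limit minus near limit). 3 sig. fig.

Hyperfocal distance H = f²/(N·c) + f = 21²/(4 × 0.015) + 21 = 441/0.06 + 21 ≈ 7371.0 mm ≈ 7.371 m.
Near limit Dn = s·(H − f)/(H + s − 2f) = 4570 × (7371.0 − 21) / (7371.0 + 4570 − 2 × 21) = 4570 × 7350.0 / 11899.0 ≈ 2822.9 mm.
Far limit Df = s·(H − f)/(H − s) = 4570 × (7371.0 − 21) / (7371.0 − 4570) = 4570 × 7350.0 / 2801.0 ≈ 11992.0 mm.
Depth of field = Df − Dn = 11992.0 − 2822.9 ≈ 9169.1 mm ≈ 9.17 m.

9.17 m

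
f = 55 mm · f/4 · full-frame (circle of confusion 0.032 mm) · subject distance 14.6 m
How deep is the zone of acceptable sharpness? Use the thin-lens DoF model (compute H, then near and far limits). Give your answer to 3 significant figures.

Hyperfocal distance H = f²/(N·c) + f = 55²/(4 × 0.032) + 55 = 3025/0.128 + 55 ≈ 23687.8 mm ≈ 23.69 m.
Near limit Dn = s·(H − f)/(H + s − 2f) = 14600 × (23687.8 − 55) / (23687.8 + 14600 − 2 × 55) = 14600 × 23632.8 / 38177.8 ≈ 9038 mm.
Far limit Df = s·(H − f)/(H − s) = 14600 × (23687.8 − 55) / (23687.8 − 14600) = 14600 × 23632.8 / 9087.8 ≈ 37967 mm.
Depth of field = Df − Dn = 37967 − 9038 ≈ 28929 mm ≈ 28.9 m.

28.9 m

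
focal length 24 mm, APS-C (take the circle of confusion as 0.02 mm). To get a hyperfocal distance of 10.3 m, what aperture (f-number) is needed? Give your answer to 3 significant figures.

Rearrange H = f²/(N·c) + f for N: N = f² / ((H − f)·c).
N = 24² / ((10300 − 24) × 0.02) = 576 / 205.5 ≈ 2.80.

f/2.80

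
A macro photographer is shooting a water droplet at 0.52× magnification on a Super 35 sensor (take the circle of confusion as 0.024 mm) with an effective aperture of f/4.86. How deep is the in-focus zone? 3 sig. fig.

0.863 mm

At magnification m, DoF ≈ 2·N_eff·c/m² = 2 × 4.86 × 0.024 / 0.52² = 0.2333 / 0.2704 ≈ 0.863 mm.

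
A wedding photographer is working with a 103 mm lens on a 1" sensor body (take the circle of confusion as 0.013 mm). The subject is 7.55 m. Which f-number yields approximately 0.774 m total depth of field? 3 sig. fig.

f/5.60

Write h = H − f = f²/(N·c). The thin-lens limits are Dn = s·h/(h + (s−f)) and Df = s·h/(h − (s−f)), so DoF = Df − Dn = 2·s·(s−f)·h / (h² − (s−f)²).
That is a quadratic in h: DoF·h² − 2·s·(s−f)·h − DoF·(s−f)² = 0 ⇒ h = (s−f)·(s + √(s² + DoF²)) / DoF = 7447 × (7550 + √(7550² + 774²)) / 774 = 7447 × (7550 + 7589.57) / 774 ≈ 145665 mm.
Then N = f²/(c·h) = 103² / (0.013 × 145665) = 10609 / 1893.6 ≈ 5.60.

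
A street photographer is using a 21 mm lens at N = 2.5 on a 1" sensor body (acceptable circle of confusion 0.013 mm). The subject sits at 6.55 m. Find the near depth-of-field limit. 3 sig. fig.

4.42 m

Hyperfocal distance H = f²/(N·c) + f = 21²/(2.5 × 0.013) + 21 = 441/0.0325 + 21 ≈ 13590.2 mm ≈ 13.59 m.
Near limit Dn = s·(H − f)/(H + s − 2f) = 6550 × (13590.2 − 21) / (13590.2 + 6550 − 2 × 21) = 6550 × 13569.2 / 20098.2 ≈ 4422.2 mm ≈ 4.42 m.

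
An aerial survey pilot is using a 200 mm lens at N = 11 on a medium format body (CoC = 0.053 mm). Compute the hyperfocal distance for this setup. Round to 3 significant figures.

68.8 m

Hyperfocal distance H = f²/(N·c) + f = 200²/(11 × 0.053) + 200 = 40000/0.583 + 200 ≈ 68810.6 mm ≈ 68.8 m.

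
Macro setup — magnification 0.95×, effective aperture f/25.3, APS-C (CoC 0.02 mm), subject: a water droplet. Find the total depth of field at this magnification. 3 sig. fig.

At magnification m, DoF ≈ 2·N_eff·c/m² = 2 × 25.3 × 0.02 / 0.95² = 1.012 / 0.9025 ≈ 1.12 mm.

1.12 mm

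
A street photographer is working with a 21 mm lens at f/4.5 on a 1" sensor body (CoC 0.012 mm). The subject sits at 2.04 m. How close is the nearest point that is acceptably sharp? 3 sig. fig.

Hyperfocal distance H = f²/(N·c) + f = 21²/(4.5 × 0.012) + 21 = 441/0.054 + 21 ≈ 8187.7 mm ≈ 8.188 m.
Near limit Dn = s·(H − f)/(H + s − 2f) = 2040 × (8187.7 − 21) / (8187.7 + 2040 − 2 × 21) = 2040 × 8166.7 / 10185.7 ≈ 1635.6 mm ≈ 1.64 m.

1.64 m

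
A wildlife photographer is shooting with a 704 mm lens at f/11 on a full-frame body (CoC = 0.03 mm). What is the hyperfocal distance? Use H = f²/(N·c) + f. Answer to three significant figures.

Hyperfocal distance H = f²/(N·c) + f = 704²/(11 × 0.03) + 704 = 495616/0.33 + 704 ≈ 1502570.7 mm ≈ 1500 m.

1500 m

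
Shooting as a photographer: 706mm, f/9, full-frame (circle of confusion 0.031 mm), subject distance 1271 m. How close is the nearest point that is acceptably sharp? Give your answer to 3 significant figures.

Hyperfocal distance H = f²/(N·c) + f = 706²/(9 × 0.031) + 706 = 498436/0.279 + 706 ≈ 1787215.0 mm ≈ 1787 m.
Near limit Dn = s·(H − f)/(H + s − 2f) = 1271000 × (1787215.0 − 706) / (1787215.0 + 1271000 − 2 × 706) = 1271000 × 1786509.0 / 3056803.0 ≈ 742820 mm ≈ 743 m.

743 m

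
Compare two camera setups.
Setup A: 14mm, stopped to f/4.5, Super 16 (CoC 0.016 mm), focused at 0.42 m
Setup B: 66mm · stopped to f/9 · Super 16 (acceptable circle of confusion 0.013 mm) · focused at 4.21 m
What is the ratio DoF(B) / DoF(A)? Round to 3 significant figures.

7.41

Setup A: H = 14²/(4.5×0.016) + 14 ≈ 2736.2 mm; DoF = Df − Dn = 493.62 − 365.49 ≈ 128.13 mm.
Setup B: H = 66²/(9×0.013) + 66 ≈ 37296.8 mm; DoF = Df − Dn = 4737.29 − 3788.34 ≈ 948.95 mm.
Ratio = 948.95 / 128.13 ≈ 7.41.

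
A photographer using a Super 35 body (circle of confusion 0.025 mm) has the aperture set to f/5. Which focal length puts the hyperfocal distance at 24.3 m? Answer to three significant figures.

From H = f²/(N·c) + f, with f ≪ H: f ≈ √(H·N·c) = √(24300 × 5 × 0.025) = √3037.5 ≈ 55.11 mm.
The +f correction barely moves this — solving exactly, f² + N·c·f − N·c·H = 0 ⇒ f = (−N·c + √((N·c)² + 4·N·c·H))/2 = (−0.125 + √12150)/2 ≈ 55.051 mm, so f ≈ 55.1 mm.

55.1 mm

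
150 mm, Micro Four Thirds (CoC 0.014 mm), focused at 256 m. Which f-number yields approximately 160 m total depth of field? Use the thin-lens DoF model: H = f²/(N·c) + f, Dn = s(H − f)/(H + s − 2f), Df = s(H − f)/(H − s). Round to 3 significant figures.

Write h = H − f = f²/(N·c). The thin-lens limits are Dn = s·h/(h + (s−f)) and Df = s·h/(h − (s−f)), so DoF = Df − Dn = 2·s·(s−f)·h / (h² − (s−f)²).
That is a quadratic in h: DoF·h² − 2·s·(s−f)·h − DoF·(s−f)² = 0 ⇒ h = (s−f)·(s + √(s² + DoF²)) / DoF = 255850 × (256000 + √(256000² + 160000²)) / 160000 = 255850 × (256000 + 301887) / 160000 ≈ 892097 mm.
Then N = f²/(c·h) = 150² / (0.014 × 892097) = 22500 / 12489 ≈ 1.80.

f/1.80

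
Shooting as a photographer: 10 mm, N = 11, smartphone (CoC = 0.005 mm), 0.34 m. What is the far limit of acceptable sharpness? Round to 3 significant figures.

Hyperfocal distance H = f²/(N·c) + f = 10²/(11 × 0.005) + 10 = 100/0.055 + 10 ≈ 1828.2 mm ≈ 1.828 m.
Far limit Df = s·(H − f)/(H − s) = 340 × (1828.2 − 10) / (1828.2 − 340) = 340 × 1818.2 / 1488.2 ≈ 415.39 mm.

415 mm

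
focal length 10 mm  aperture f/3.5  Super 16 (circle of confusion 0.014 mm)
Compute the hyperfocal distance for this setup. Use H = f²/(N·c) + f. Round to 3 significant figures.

2.05 m

Hyperfocal distance H = f²/(N·c) + f = 10²/(3.5 × 0.014) + 10 = 100/0.049 + 10 ≈ 2050.8 mm ≈ 2.05 m.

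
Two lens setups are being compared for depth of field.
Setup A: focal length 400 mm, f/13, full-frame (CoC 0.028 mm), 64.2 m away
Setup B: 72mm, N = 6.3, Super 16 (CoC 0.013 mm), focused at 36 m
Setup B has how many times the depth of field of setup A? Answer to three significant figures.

Setup A: H = 400²/(13×0.028) + 400 ≈ 439960.4 mm; DoF = Df − Dn = 75100 − 56063 ≈ 19037 mm.
Setup B: H = 72²/(6.3×0.013) + 72 ≈ 63368.7 mm; DoF = Df − Dn = 83259 − 22965 ≈ 60294 mm.
Ratio = 60294 / 19037 ≈ 3.17.

3.17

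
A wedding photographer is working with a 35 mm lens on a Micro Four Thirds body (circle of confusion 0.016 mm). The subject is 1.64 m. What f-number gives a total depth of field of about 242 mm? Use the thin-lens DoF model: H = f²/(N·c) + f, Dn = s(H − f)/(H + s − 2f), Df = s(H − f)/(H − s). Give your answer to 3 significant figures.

f/3.50

Write h = H − f = f²/(N·c). The thin-lens limits are Dn = s·h/(h + (s−f)) and Df = s·h/(h − (s−f)), so DoF = Df − Dn = 2·s·(s−f)·h / (h² − (s−f)²).
That is a quadratic in h: DoF·h² − 2·s·(s−f)·h − DoF·(s−f)² = 0 ⇒ h = (s−f)·(s + √(s² + DoF²)) / DoF = 1605 × (1640 + √(1640² + 242²)) / 242 = 1605 × (1640 + 1657.76) / 242 ≈ 21871 mm.
Then N = f²/(c·h) = 35² / (0.016 × 21871) = 1225 / 349.94 ≈ 3.50.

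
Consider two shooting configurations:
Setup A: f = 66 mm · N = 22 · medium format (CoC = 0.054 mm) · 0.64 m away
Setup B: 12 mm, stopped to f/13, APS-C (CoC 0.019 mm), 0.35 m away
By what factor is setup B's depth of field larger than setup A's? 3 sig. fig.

Setup A: H = 66²/(22×0.054) + 66 ≈ 3732.7 mm; DoF = Df − Dn = 758.78 − 553.37 ≈ 205.41 mm.
Setup B: H = 12²/(13×0.019) + 12 ≈ 595.0 mm; DoF = Df − Dn = 832.87 − 221.55 ≈ 611.32 mm.
Ratio = 611.32 / 205.41 ≈ 2.98.

2.98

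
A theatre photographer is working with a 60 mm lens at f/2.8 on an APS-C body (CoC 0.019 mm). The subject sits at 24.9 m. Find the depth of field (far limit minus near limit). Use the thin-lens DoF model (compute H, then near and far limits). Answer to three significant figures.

Hyperfocal distance H = f²/(N·c) + f = 60²/(2.8 × 0.019) + 60 = 3600/0.0532 + 60 ≈ 67729.2 mm ≈ 67.73 m.
Near limit Dn = s·(H − f)/(H + s − 2f) = 24900 × (67729.2 − 60) / (67729.2 + 24900 − 2 × 60) = 24900 × 67669.2 / 92509.2 ≈ 18214 mm.
Far limit Df = s·(H − f)/(H − s) = 24900 × (67729.2 − 60) / (67729.2 − 24900) = 24900 × 67669.2 / 42829.2 ≈ 39341 mm.
Depth of field = Df − Dn = 39341 − 18214 ≈ 21127 mm ≈ 21.1 m.

21.1 m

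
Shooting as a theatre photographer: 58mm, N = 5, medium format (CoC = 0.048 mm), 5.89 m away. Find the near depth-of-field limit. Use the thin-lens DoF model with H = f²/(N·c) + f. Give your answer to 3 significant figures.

Hyperfocal distance H = f²/(N·c) + f = 58²/(5 × 0.048) + 58 = 3364/0.24 + 58 ≈ 14074.7 mm ≈ 14.07 m.
Near limit Dn = s·(H − f)/(H + s − 2f) = 5890 × (14074.7 − 58) / (14074.7 + 5890 − 2 × 58) = 5890 × 14016.7 / 19848.7 ≈ 4159.4 mm ≈ 4.16 m.

4.16 m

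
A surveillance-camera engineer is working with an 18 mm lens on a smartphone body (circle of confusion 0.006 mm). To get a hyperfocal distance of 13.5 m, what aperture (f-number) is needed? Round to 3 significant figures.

f/4.01

Rearrange H = f²/(N·c) + f for N: N = f² / ((H − f)·c).
N = 18² / ((13500 − 18) × 0.006) = 324 / 80.89 ≈ 4.01.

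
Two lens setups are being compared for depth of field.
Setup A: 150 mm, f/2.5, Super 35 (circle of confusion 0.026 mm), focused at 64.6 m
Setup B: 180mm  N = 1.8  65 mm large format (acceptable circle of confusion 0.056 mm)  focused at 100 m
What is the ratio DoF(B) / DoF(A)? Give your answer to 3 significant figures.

2.76

Setup A: H = 150²/(2.5×0.026) + 150 ≈ 346303.8 mm; DoF = Df − Dn = 79380 − 54460 ≈ 24920 mm.
Setup B: H = 180²/(1.8×0.056) + 180 ≈ 321608.6 mm; DoF = Df − Dn = 145043 − 76304 ≈ 68739 mm.
Ratio = 68739 / 24920 ≈ 2.76.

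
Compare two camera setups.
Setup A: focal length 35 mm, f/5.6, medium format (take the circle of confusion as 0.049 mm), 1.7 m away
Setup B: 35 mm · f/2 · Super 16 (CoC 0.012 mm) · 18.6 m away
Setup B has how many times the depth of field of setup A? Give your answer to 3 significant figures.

Setup A: H = 35²/(5.6×0.049) + 35 ≈ 4499.3 mm; DoF = Df − Dn = 2711.2 − 1238.2 ≈ 1473.0 mm.
Setup B: H = 35²/(2×0.012) + 35 ≈ 51076.7 mm; DoF = Df − Dn = 29233 − 13639 ≈ 15594 mm.
Ratio = 15594 / 1473.0 ≈ 10.6.

10.6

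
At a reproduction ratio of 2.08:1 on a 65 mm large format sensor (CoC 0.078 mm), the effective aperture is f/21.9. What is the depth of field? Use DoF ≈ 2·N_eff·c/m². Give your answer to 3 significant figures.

0.790 mm

At magnification m, DoF ≈ 2·N_eff·c/m² = 2 × 21.9 × 0.078 / 2.08² = 3.416 / 4.326 ≈ 0.79 mm.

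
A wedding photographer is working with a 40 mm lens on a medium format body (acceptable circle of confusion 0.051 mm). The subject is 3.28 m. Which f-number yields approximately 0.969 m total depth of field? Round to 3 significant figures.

Write h = H − f = f²/(N·c). The thin-lens limits are Dn = s·h/(h + (s−f)) and Df = s·h/(h − (s−f)), so DoF = Df − Dn = 2·s·(s−f)·h / (h² − (s−f)²).
That is a quadratic in h: DoF·h² − 2·s·(s−f)·h − DoF·(s−f)² = 0 ⇒ h = (s−f)·(s + √(s² + DoF²)) / DoF = 3240 × (3280 + √(3280² + 969²)) / 969 = 3240 × (3280 + 3420.14) / 969 ≈ 22403 mm.
Then N = f²/(c·h) = 40² / (0.051 × 22403) = 1600 / 1142.6 ≈ 1.40.

f/1.40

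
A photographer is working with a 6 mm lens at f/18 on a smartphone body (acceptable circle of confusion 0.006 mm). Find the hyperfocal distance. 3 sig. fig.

339 mm

Hyperfocal distance H = f²/(N·c) + f = 6²/(18 × 0.006) + 6 = 36/0.108 + 6 ≈ 339.3 mm ≈ 0.339 m.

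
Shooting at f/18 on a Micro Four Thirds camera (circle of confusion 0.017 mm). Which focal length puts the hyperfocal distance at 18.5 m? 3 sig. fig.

From H = f²/(N·c) + f, with f ≪ H: f ≈ √(H·N·c) = √(18500 × 18 × 0.017) = √5661.0 ≈ 75.24 mm.
Exact: f² + N·c·f − N·c·H = 0 ⇒ f = (−N·c + √((N·c)² + 4·N·c·H))/2 = (−0.306 + √22644)/2 ≈ 75.087 mm ≈ 75.1 mm.

75.1 mm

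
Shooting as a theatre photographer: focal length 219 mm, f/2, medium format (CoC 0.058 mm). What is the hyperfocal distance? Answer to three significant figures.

Hyperfocal distance H = f²/(N·c) + f = 219²/(2 × 0.058) + 219 = 47961/0.116 + 219 ≈ 413675.9 mm ≈ 414 m.

414 m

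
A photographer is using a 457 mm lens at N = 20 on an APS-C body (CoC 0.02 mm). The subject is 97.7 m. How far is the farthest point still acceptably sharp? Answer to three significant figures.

120 m

Hyperfocal distance H = f²/(N·c) + f = 457²/(20 × 0.02) + 457 = 208849/0.4 + 457 ≈ 522579.5 mm ≈ 522.6 m.
Far limit Df = s·(H − f)/(H − s) = 97700 × (522579.5 − 457) / (522579.5 − 97700) = 97700 × 522122.5 / 424879.5 ≈ 120061 mm ≈ 120 m.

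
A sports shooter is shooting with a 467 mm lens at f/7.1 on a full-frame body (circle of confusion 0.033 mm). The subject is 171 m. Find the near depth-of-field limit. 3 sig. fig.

145 m

Hyperfocal distance H = f²/(N·c) + f = 467²/(7.1 × 0.033) + 467 = 218089/0.2343 + 467 ≈ 931277.9 mm ≈ 931.3 m.
Near limit Dn = s·(H − f)/(H + s − 2f) = 171000 × (931277.9 − 467) / (931277.9 + 171000 − 2 × 467) = 171000 × 930810.9 / 1101343.9 ≈ 144522 mm ≈ 145 m.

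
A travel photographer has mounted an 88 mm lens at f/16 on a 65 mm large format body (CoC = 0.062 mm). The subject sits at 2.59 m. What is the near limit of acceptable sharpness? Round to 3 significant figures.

1.96 m

Hyperfocal distance H = f²/(N·c) + f = 88²/(16 × 0.062) + 88 = 7744/0.992 + 88 ≈ 7894.5 mm ≈ 7.894 m.
Near limit Dn = s·(H − f)/(H + s − 2f) = 2590 × (7894.5 − 88) / (7894.5 + 2590 − 2 × 88) = 2590 × 7806.5 / 10308.5 ≈ 1961.4 mm ≈ 1.96 m.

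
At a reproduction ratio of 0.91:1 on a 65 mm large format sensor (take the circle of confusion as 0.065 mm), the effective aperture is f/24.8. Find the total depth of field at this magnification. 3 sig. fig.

3.89 mm

At magnification m, DoF ≈ 2·N_eff·c/m² = 2 × 24.8 × 0.065 / 0.91² = 3.224 / 0.8281 ≈ 3.89 mm.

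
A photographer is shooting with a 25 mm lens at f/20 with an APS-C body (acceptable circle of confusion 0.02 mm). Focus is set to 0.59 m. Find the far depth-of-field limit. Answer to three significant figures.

0.924 m

Hyperfocal distance H = f²/(N·c) + f = 25²/(20 × 0.02) + 25 = 625/0.4 + 25 ≈ 1587.5 mm ≈ 1.587 m.
Far limit Df = s·(H − f)/(H − s) = 590 × (1587.5 − 25) / (1587.5 − 590) = 590 × 1562.5 / 997.5 ≈ 924.19 mm ≈ 0.924 m.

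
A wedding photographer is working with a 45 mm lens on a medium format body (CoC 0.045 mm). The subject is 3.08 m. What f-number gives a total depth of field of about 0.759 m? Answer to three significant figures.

Write h = H − f = f²/(N·c). The thin-lens limits are Dn = s·h/(h + (s−f)) and Df = s·h/(h − (s−f)), so DoF = Df − Dn = 2·s·(s−f)·h / (h² − (s−f)²).
That is a quadratic in h: DoF·h² − 2·s·(s−f)·h − DoF·(s−f)² = 0 ⇒ h = (s−f)·(s + √(s² + DoF²)) / DoF = 3035 × (3080 + √(3080² + 759²)) / 759 = 3035 × (3080 + 3172.14) / 759 ≈ 25000 mm.
Then N = f²/(c·h) = 45² / (0.045 × 25000) = 2025 / 1125.0 ≈ 1.80.

f/1.80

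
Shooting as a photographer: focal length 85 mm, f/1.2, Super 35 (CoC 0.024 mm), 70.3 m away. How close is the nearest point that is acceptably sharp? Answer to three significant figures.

Hyperfocal distance H = f²/(N·c) + f = 85²/(1.2 × 0.024) + 85 = 7225/0.0288 + 85 ≈ 250953.1 mm ≈ 251.0 m.
Near limit Dn = s·(H − f)/(H + s − 2f) = 70300 × (250953.1 − 85) / (250953.1 + 70300 − 2 × 85) = 70300 × 250868.1 / 321083.1 ≈ 54927 mm ≈ 54.9 m.

54.9 m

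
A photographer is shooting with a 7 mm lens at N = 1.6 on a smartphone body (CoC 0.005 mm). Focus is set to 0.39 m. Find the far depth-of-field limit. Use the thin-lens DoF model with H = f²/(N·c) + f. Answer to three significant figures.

Hyperfocal distance H = f²/(N·c) + f = 7²/(1.6 × 0.005) + 7 = 49/0.008 + 7 ≈ 6132.0 mm ≈ 6.132 m.
Far limit Df = s·(H − f)/(H − s) = 390 × (6132.0 − 7) / (6132.0 − 390) = 390 × 6125.0 / 5742.0 ≈ 416.01 mm.

416 mm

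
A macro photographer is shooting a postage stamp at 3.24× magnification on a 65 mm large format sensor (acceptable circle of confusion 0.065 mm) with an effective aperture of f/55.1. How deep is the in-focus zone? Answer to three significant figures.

At magnification m, DoF ≈ 2·N_eff·c/m² = 2 × 55.1 × 0.065 / 3.24² = 7.163 / 10.5 ≈ 0.682 mm.

0.682 mm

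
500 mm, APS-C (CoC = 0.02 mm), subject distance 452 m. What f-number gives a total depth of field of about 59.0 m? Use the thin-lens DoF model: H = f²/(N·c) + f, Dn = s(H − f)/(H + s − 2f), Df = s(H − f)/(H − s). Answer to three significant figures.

f/1.80

Write h = H − f = f²/(N·c). The thin-lens limits are Dn = s·h/(h + (s−f)) and Df = s·h/(h − (s−f)), so DoF = Df − Dn = 2·s·(s−f)·h / (h² − (s−f)²).
That is a quadratic in h: DoF·h² − 2·s·(s−f)·h − DoF·(s−f)² = 0 ⇒ h = (s−f)·(s + √(s² + DoF²)) / DoF = 451500 × (452000 + √(452000² + 59000²)) / 59000 = 451500 × (452000 + 455834) / 59000 ≈ 6947241 mm.
Then N = f²/(c·h) = 500² / (0.02 × 6947241) = 250000 / 138945 ≈ 1.80.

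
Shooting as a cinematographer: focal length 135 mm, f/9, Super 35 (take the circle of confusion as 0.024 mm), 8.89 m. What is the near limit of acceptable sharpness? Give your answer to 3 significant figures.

8.05 m

Hyperfocal distance H = f²/(N·c) + f = 135²/(9 × 0.024) + 135 = 18225/0.216 + 135 ≈ 84510.0 mm ≈ 84.51 m.
Near limit Dn = s·(H − f)/(H + s − 2f) = 8890 × (84510.0 − 135) / (84510.0 + 8890 − 2 × 135) = 8890 × 84375.0 / 93130.0 ≈ 8054.3 mm ≈ 8.05 m.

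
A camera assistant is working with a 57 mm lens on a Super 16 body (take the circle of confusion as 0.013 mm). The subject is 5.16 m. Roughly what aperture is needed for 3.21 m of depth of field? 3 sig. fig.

Write h = H − f = f²/(N·c). The thin-lens limits are Dn = s·h/(h + (s−f)) and Df = s·h/(h − (s−f)), so DoF = Df − Dn = 2·s·(s−f)·h / (h² − (s−f)²).
That is a quadratic in h: DoF·h² − 2·s·(s−f)·h − DoF·(s−f)² = 0 ⇒ h = (s−f)·(s + √(s² + DoF²)) / DoF = 5103 × (5160 + √(5160² + 3210²)) / 3210 = 5103 × (5160 + 6076.98) / 3210 ≈ 17864 mm.
Then N = f²/(c·h) = 57² / (0.013 × 17864) = 3249 / 232.23 ≈ 14.

f/14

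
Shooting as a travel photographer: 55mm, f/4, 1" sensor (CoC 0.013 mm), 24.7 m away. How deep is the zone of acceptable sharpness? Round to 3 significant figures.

25.5 m

Hyperfocal distance H = f²/(N·c) + f = 55²/(4 × 0.013) + 55 = 3025/0.052 + 55 ≈ 58228.1 mm ≈ 58.23 m.
Near limit Dn = s·(H − f)/(H + s − 2f) = 24700 × (58228.1 − 55) / (58228.1 + 24700 − 2 × 55) = 24700 × 58173.1 / 82818.1 ≈ 17350 mm.
Far limit Df = s·(H − f)/(H − s) = 24700 × (58228.1 − 55) / (58228.1 − 24700) = 24700 × 58173.1 / 33528.1 ≈ 42856 mm.
Depth of field = Df − Dn = 42856 − 17350 ≈ 25506 mm ≈ 25.5 m.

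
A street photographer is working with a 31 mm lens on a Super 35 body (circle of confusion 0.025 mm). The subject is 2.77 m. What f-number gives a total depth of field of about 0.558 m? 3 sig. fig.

f/1.40

Write h = H − f = f²/(N·c). The thin-lens limits are Dn = s·h/(h + (s−f)) and Df = s·h/(h − (s−f)), so DoF = Df − Dn = 2·s·(s−f)·h / (h² − (s−f)²).
That is a quadratic in h: DoF·h² − 2·s·(s−f)·h − DoF·(s−f)² = 0 ⇒ h = (s−f)·(s + √(s² + DoF²)) / DoF = 2739 × (2770 + √(2770² + 558²)) / 558 = 2739 × (2770 + 2825.64) / 558 ≈ 27467 mm.
Then N = f²/(c·h) = 31² / (0.025 × 27467) = 961 / 686.67 ≈ 1.40.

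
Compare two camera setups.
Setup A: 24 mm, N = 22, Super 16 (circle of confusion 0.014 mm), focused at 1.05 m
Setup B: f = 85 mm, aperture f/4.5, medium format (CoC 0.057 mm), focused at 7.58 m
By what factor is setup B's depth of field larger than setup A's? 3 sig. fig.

2.63

Setup A: H = 24²/(22×0.014) + 24 ≈ 1894.1 mm; DoF = Df − Dn = 2326.2 − 678.0 ≈ 1648.2 mm.
Setup B: H = 85²/(4.5×0.057) + 85 ≈ 28252.6 mm; DoF = Df − Dn = 10328.2 − 5987.0 ≈ 4341.2 mm.
Ratio = 4341.2 / 1648.2 ≈ 2.63.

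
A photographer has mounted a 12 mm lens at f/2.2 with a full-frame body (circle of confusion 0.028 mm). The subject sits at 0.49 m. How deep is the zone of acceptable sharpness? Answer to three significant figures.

Hyperfocal distance H = f²/(N·c) + f = 12²/(2.2 × 0.028) + 12 = 144/0.0616 + 12 ≈ 2349.7 mm ≈ 2.350 m.
Near limit Dn = s·(H − f)/(H + s − 2f) = 490 × (2349.7 − 12) / (2349.7 + 490 − 2 × 12) = 490 × 2337.7 / 2815.7 ≈ 406.82 mm.
Far limit Df = s·(H − f)/(H − s) = 490 × (2349.7 − 12) / (2349.7 − 490) = 490 × 2337.7 / 1859.7 ≈ 615.95 mm.
Depth of field = Df − Dn = 615.95 − 406.82 ≈ 209.13 mm.

209 mm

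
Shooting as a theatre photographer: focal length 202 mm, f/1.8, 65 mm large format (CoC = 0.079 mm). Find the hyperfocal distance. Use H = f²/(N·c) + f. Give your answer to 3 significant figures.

287 m

Hyperfocal distance H = f²/(N·c) + f = 202²/(1.8 × 0.079) + 202 = 40804/0.1422 + 202 ≈ 287150.0 mm ≈ 287 m.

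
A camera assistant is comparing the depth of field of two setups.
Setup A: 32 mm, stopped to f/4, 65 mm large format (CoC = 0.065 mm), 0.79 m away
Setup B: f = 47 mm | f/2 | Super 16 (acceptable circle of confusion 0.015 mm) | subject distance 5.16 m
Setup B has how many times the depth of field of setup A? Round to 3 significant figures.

2.28

Setup A: H = 32²/(4×0.065) + 32 ≈ 3970.5 mm; DoF = Df − Dn = 978.28 − 662.50 ≈ 315.78 mm.
Setup B: H = 47²/(2×0.015) + 47 ≈ 73680.3 mm; DoF = Df − Dn = 5545.04 − 4824.96 ≈ 720.08 mm.
Ratio = 720.08 / 315.78 ≈ 2.28.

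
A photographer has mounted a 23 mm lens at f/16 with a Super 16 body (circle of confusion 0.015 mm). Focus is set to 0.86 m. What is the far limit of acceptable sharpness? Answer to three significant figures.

Hyperfocal distance H = f²/(N·c) + f = 23²/(16 × 0.015) + 23 = 529/0.24 + 23 ≈ 2227.2 mm ≈ 2.227 m.
Far limit Df = s·(H − f)/(H − s) = 860 × (2227.2 − 23) / (2227.2 − 860) = 860 × 2204.2 / 1367.2 ≈ 1386.5 mm ≈ 1.39 m.

1.39 m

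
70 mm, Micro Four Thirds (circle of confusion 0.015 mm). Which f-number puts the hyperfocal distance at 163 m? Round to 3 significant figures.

f/2.00

Rearrange H = f²/(N·c) + f for N: N = f² / ((H − f)·c).
N = 70² / ((163000 − 70) × 0.015) = 4900 / 2444 ≈ 2.00.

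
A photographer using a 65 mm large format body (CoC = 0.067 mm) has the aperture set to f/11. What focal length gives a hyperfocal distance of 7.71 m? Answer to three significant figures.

75.0 mm

From H = f²/(N·c) + f, with f ≪ H: f ≈ √(H·N·c) = √(7710 × 11 × 0.067) = √5682.3 ≈ 75.38 mm.
Exact: f² + N·c·f − N·c·H = 0 ⇒ f = (−N·c + √((N·c)² + 4·N·c·H))/2 = (−0.737 + √22730)/2 ≈ 75.013 mm ≈ 75.0 mm.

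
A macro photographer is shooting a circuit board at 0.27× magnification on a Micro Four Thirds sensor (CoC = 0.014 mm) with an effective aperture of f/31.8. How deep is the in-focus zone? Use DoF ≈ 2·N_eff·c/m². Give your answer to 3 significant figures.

12.2 mm

At magnification m, DoF ≈ 2·N_eff·c/m² = 2 × 31.8 × 0.014 / 0.27² = 0.8904 / 0.0729 ≈ 12.2 mm.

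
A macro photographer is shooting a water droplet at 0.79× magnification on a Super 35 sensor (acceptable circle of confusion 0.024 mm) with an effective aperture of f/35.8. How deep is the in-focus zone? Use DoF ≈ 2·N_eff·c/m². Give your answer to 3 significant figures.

At magnification m, DoF ≈ 2·N_eff·c/m² = 2 × 35.8 × 0.024 / 0.79² = 1.718 / 0.6241 ≈ 2.75 mm.

2.75 mm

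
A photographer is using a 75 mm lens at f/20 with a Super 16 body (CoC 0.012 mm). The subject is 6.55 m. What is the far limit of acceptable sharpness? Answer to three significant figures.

Hyperfocal distance H = f²/(N·c) + f = 75²/(20 × 0.012) + 75 = 5625/0.24 + 75 ≈ 23512.5 mm ≈ 23.51 m.
Far limit Df = s·(H − f)/(H − s) = 6550 × (23512.5 − 75) / (23512.5 − 6550) = 6550 × 23437.5 / 16962.5 ≈ 9050.3 mm ≈ 9.05 m.

9.05 m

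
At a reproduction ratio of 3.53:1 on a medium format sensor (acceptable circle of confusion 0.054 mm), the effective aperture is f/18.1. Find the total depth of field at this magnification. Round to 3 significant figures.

0.157 mm

At magnification m, DoF ≈ 2·N_eff·c/m² = 2 × 18.1 × 0.054 / 3.53² = 1.955 / 12.46 ≈ 0.157 mm.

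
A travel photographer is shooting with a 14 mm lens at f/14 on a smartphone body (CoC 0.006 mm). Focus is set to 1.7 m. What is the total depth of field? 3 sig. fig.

Hyperfocal distance H = f²/(N·c) + f = 14²/(14 × 0.006) + 14 = 196/0.084 + 14 ≈ 2347.3 mm ≈ 2.347 m.
Near limit Dn = s·(H − f)/(H + s − 2f) = 1700 × (2347.3 − 14) / (2347.3 + 1700 − 2 × 14) = 1700 × 2333.3 / 4019.3 ≈ 986.9 mm.
Far limit Df = s·(H − f)/(H − s) = 1700 × (2347.3 − 14) / (2347.3 − 1700) = 1700 × 2333.3 / 647.3 ≈ 6127.7 mm.
Depth of field = Df − Dn = 6127.7 − 986.9 ≈ 5140.8 mm ≈ 5.14 m.

5.14 m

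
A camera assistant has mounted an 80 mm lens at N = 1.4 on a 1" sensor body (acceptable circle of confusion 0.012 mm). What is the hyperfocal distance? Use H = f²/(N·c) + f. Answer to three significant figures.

Hyperfocal distance H = f²/(N·c) + f = 80²/(1.4 × 0.012) + 80 = 6400/0.0168 + 80 ≈ 381032.4 mm ≈ 381 m.

381 m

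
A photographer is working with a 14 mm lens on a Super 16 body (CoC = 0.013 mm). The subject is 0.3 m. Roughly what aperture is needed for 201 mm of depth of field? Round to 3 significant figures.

Write h = H − f = f²/(N·c). The thin-lens limits are Dn = s·h/(h + (s−f)) and Df = s·h/(h − (s−f)), so DoF = Df − Dn = 2·s·(s−f)·h / (h² − (s−f)²).
That is a quadratic in h: DoF·h² − 2·s·(s−f)·h − DoF·(s−f)² = 0 ⇒ h = (s−f)·(s + √(s² + DoF²)) / DoF = 286 × (300 + √(300² + 201²)) / 201 = 286 × (300 + 361.111) / 201 ≈ 940.68 mm.
Then N = f²/(c·h) = 14² / (0.013 × 940.68) = 196 / 12.229 ≈ 16.

f/16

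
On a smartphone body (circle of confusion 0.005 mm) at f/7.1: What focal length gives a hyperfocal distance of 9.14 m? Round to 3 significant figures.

18.0 mm

From H = f²/(N·c) + f, with f ≪ H: f ≈ √(H·N·c) = √(9140 × 7.1 × 0.005) = √324.47 ≈ 18.01 mm.
The +f correction barely moves this — solving exactly, f² + N·c·f − N·c·H = 0 ⇒ f = (−N·c + √((N·c)² + 4·N·c·H))/2 = (−0.0355 + √1297.9)/2 ≈ 17.995 mm, so f ≈ 18.0 mm.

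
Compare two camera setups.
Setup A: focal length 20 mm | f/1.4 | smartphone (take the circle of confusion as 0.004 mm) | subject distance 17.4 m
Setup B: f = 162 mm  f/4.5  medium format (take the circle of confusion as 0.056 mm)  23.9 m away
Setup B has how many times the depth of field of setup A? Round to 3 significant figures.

Setup A: H = 20²/(1.4×0.004) + 20 ≈ 71448.6 mm; DoF = Df − Dn = 22995.2 − 13994.8 ≈ 9000.4 mm.
Setup B: H = 162²/(4.5×0.056) + 162 ≈ 104304.9 mm; DoF = Df − Dn = 30956 − 19464 ≈ 11492 mm.
Ratio = 11492 / 9000.4 ≈ 1.28.

1.28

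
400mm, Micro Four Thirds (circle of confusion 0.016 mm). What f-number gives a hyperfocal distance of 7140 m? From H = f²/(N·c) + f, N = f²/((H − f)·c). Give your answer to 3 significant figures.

f/1.40

Rearrange H = f²/(N·c) + f for N: N = f² / ((H − f)·c).
N = 400² / ((7140000 − 400) × 0.016) = 160000 / 114234 ≈ 1.40.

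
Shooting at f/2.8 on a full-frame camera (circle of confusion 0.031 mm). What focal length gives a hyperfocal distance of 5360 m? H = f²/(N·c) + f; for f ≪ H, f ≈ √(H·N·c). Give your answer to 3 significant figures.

682 mm

From H = f²/(N·c) + f, with f ≪ H: f ≈ √(H·N·c) = √(5360000 × 2.8 × 0.031) = √465248 ≈ 682.1 mm.
The +f correction barely moves this — solving exactly, f² + N·c·f − N·c·H = 0 ⇒ f = (−N·c + √((N·c)² + 4·N·c·H))/2 = (−0.0868 + √1860992)/2 ≈ 682.05 mm, so f ≈ 682 mm.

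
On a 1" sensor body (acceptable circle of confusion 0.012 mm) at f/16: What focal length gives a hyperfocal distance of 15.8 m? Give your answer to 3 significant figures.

55.0 mm

From H = f²/(N·c) + f, with f ≪ H: f ≈ √(H·N·c) = √(15800 × 16 × 0.012) = √3033.6 ≈ 55.08 mm.
Exact: f² + N·c·f − N·c·H = 0 ⇒ f = (−N·c + √((N·c)² + 4·N·c·H))/2 = (−0.192 + √12134)/2 ≈ 54.982 mm ≈ 55.0 mm.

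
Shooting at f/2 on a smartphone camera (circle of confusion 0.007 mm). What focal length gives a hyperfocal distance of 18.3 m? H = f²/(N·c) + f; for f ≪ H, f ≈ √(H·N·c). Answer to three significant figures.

From H = f²/(N·c) + f, with f ≪ H: f ≈ √(H·N·c) = √(18300 × 2 × 0.007) = √256.20 ≈ 16.01 mm.
The +f correction barely moves this — solving exactly, f² + N·c·f − N·c·H = 0 ⇒ f = (−N·c + √((N·c)² + 4·N·c·H))/2 = (−0.014 + √1024.8)/2 ≈ 15.999 mm, so f ≈ 16.0 mm.

16.0 mm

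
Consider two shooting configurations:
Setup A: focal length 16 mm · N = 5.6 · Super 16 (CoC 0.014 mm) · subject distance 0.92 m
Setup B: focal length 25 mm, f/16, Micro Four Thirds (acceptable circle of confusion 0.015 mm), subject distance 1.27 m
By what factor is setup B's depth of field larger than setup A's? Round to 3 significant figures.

Setup A: H = 16²/(5.6×0.014) + 16 ≈ 3281.3 mm; DoF = Df − Dn = 1272.21 − 720.52 ≈ 551.69 mm.
Setup B: H = 25²/(16×0.015) + 25 ≈ 2629.2 mm; DoF = Df − Dn = 2433.3 − 859.2 ≈ 1574.1 mm.
Ratio = 1574.1 / 551.69 ≈ 2.85.

2.85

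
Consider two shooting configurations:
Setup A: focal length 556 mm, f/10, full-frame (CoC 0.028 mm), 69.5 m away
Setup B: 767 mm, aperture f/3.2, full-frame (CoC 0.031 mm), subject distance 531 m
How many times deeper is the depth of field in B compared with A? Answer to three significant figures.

Setup A: H = 556²/(10×0.028) + 556 ≈ 1104613.1 mm; DoF = Df − Dn = 74129.1 − 65415.1 ≈ 8714.0 mm.
Setup B: H = 767²/(3.2×0.031) + 767 ≈ 5931099.7 mm; DoF = Df − Dn = 583139 − 487420 ≈ 95719 mm.
Ratio = 95719 / 8714.0 ≈ 11.0.

11.0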